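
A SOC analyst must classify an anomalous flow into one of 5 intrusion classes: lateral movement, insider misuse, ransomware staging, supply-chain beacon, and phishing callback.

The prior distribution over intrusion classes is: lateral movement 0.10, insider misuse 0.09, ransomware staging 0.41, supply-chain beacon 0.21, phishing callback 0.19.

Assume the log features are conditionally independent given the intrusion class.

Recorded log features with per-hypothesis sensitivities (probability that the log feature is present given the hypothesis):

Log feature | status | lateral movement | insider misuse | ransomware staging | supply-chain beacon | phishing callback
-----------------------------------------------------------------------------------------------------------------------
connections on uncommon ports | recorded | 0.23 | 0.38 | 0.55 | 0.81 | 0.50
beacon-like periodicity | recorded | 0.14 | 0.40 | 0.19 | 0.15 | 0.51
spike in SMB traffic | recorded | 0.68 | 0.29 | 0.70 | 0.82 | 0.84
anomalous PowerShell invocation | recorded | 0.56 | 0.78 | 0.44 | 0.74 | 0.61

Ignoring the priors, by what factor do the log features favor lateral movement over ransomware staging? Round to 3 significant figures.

0.381

Joint likelihood of the log feature pattern under each hypothesis:
  lateral movement: 0.23 × 0.14 × 0.68 × 0.56 = 0.012262
  ransomware staging: 0.55 × 0.19 × 0.70 × 0.44 = 0.032186
Bayes factor = 0.012262 / 0.032186 ≈ 0.381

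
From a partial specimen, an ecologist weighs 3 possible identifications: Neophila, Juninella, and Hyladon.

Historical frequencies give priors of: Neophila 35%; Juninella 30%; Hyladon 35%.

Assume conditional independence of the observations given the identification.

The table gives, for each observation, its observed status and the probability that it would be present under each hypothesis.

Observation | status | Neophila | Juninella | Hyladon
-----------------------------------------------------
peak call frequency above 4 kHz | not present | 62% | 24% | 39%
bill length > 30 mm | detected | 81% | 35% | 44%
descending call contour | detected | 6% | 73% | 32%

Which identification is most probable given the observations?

Multiply each prior by the joint likelihood of the evidence pattern (using 1 − P(present | H) for each absent observation):
  Neophila: 0.35 × (1 − 0.62) × 0.81 × 0.06 = 0.0064638
  Juninella: 0.30 × (1 − 0.24) × 0.35 × 0.73 = 0.058254
  Hyladon: 0.35 × (1 − 0.39) × 0.44 × 0.32 = 0.030061
The unnormalized weights sum to 0.094779.
P(Neophila | evidence) ≈ 0.0064638 / 0.094779 ≈ 0.068
P(Juninella | evidence) ≈ 0.058254 / 0.094779 ≈ 0.615
P(Hyladon | evidence) ≈ 0.030061 / 0.094779 ≈ 0.317
The largest is 0.615, so Juninella is most probable.

Juninella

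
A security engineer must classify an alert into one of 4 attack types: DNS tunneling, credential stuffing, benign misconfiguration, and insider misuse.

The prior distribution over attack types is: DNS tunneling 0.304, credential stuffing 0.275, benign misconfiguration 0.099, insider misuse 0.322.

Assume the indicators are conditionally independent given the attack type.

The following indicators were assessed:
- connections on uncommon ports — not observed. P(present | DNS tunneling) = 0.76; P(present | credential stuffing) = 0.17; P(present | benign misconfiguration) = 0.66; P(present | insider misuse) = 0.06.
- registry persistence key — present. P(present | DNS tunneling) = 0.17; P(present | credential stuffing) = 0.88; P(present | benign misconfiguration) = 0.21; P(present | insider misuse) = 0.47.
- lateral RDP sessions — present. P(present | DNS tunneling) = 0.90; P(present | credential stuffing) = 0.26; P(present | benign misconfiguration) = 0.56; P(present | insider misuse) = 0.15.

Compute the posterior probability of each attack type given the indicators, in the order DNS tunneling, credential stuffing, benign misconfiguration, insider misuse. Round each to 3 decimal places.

0.126, 0.589, 0.045, 0.241

For each hypothesis, the unnormalized posterior weight is prior × product of the indicator likelihoods (using 1 − P(present | H) for each absent indicator):
  DNS tunneling: 0.304 × (1 − 0.76) × 0.17 × 0.90 = 0.011163
  credential stuffing: 0.275 × (1 − 0.17) × 0.88 × 0.26 = 0.052224
  benign misconfiguration: 0.099 × (1 − 0.66) × 0.21 × 0.56 = 0.0039584
  insider misuse: 0.322 × (1 − 0.06) × 0.47 × 0.15 = 0.021339
Normalizing constant Z = 0.011163 + 0.052224 + 0.0039584 + 0.021339 = 0.088684.
P(DNS tunneling | evidence) = 0.011163 / 0.088684 ≈ 0.126
P(credential stuffing | evidence) = 0.052224 / 0.088684 ≈ 0.589
P(benign misconfiguration | evidence) = 0.0039584 / 0.088684 ≈ 0.045
P(insider misuse | evidence) = 0.021339 / 0.088684 ≈ 0.241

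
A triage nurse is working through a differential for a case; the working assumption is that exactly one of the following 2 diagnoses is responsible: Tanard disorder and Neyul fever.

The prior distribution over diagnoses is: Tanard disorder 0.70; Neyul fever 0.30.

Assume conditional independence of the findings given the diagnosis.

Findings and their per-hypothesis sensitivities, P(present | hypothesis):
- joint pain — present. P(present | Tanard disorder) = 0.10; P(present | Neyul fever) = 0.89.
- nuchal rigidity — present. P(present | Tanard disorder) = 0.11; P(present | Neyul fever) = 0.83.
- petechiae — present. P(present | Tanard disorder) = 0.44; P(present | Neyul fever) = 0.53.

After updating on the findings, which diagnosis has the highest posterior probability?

By Bayes' rule with conditional independence, the unnormalized weight for each hypothesis is prior × ∏ likelihoods:
  Tanard disorder: 0.70 × 0.10 × 0.11 × 0.44 = 0.003388
  Neyul fever: 0.30 × 0.89 × 0.83 × 0.53 = 0.11745
Marginal likelihood of the evidence = 0.12084.
P(Tanard disorder | evidence) ≈ 0.003388 / 0.12084 ≈ 0.028
P(Neyul fever | evidence) ≈ 0.11745 / 0.12084 ≈ 0.972
The largest is 0.972, so Neyul fever is most probable.

Neyul fever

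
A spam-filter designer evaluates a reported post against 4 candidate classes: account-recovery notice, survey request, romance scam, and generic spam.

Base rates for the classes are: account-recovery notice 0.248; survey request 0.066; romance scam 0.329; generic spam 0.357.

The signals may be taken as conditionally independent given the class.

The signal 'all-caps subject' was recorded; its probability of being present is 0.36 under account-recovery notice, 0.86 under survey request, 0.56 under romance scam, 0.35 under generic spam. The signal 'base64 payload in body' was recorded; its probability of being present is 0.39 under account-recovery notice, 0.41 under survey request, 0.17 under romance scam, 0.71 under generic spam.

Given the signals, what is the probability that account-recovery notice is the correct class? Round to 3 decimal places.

By Bayes' rule with conditional independence, the unnormalized weight for each hypothesis is prior × ∏ likelihoods:
  account-recovery notice: 0.248 × 0.36 × 0.39 = 0.034819
  survey request: 0.066 × 0.86 × 0.41 = 0.023272
  romance scam: 0.329 × 0.56 × 0.17 = 0.031321
  generic spam: 0.357 × 0.35 × 0.71 = 0.088714
The unnormalized weights sum to 0.17813.
P(account-recovery notice | evidence) = 0.034819 / 0.17813 ≈ 0.195.

0.195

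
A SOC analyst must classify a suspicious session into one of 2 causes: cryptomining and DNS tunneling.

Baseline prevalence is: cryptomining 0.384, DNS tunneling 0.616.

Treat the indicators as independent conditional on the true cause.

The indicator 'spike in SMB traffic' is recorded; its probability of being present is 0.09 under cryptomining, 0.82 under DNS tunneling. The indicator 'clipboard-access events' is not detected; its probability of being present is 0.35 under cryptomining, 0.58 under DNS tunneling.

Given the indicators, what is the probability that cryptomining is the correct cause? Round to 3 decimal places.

0.096

For each hypothesis, the unnormalized posterior weight is prior × product of the indicator likelihoods (using 1 − P(present | H) for each absent indicator):
  cryptomining: 0.384 × 0.09 × (1 − 0.35) = 0.022464
  DNS tunneling: 0.616 × 0.82 × (1 − 0.58) = 0.21215
Normalizing constant Z = 0.022464 + 0.21215 = 0.23461.
P(cryptomining | evidence) = 0.022464 / 0.23461 ≈ 0.096.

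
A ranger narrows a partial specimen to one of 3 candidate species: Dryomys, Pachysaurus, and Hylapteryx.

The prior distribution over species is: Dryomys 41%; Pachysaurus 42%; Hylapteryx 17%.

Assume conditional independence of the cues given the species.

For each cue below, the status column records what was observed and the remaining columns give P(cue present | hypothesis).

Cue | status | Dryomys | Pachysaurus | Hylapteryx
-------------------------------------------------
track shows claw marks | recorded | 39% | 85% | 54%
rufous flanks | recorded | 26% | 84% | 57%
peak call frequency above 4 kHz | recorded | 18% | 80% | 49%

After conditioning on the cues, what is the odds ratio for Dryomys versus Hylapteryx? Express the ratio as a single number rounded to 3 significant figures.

Unnormalized posterior weight (prior times the cue likelihoods) for each of the two hypotheses:
  Dryomys: 0.41 × 0.39 × 0.26 × 0.18 = 0.0074833
  Hylapteryx: 0.17 × 0.54 × 0.57 × 0.49 = 0.02564
Odds(Dryomys : Hylapteryx) = 0.0074833 / 0.02564 ≈ 0.292.

0.292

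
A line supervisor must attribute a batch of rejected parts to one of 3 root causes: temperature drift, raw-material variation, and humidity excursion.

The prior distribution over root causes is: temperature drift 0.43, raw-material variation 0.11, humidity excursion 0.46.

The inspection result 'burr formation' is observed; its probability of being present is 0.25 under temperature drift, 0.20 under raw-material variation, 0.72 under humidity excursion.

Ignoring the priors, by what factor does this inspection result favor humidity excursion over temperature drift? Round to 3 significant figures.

The Bayes factor is the ratio of the two likelihoods.
  humidity excursion: 0.72
  temperature drift: 0.25
Bayes factor = 0.72 / 0.25 ≈ 2.88

2.88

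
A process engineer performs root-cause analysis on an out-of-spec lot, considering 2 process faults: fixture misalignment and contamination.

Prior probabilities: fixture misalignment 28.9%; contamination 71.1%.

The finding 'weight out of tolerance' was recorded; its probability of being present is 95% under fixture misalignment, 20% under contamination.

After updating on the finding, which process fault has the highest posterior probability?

By Bayes' rule, the unnormalized weight for each hypothesis is prior × likelihood:
  fixture misalignment: 0.289 × 0.95 = 0.27455
  contamination: 0.711 × 0.20 = 0.1422
Marginal likelihood of the evidence = 0.41675.
P(fixture misalignment | evidence) ≈ 0.27455 / 0.41675 ≈ 0.659
P(contamination | evidence) ≈ 0.1422 / 0.41675 ≈ 0.341
The largest is 0.659, so fixture misalignment is most probable.

fixture misalignment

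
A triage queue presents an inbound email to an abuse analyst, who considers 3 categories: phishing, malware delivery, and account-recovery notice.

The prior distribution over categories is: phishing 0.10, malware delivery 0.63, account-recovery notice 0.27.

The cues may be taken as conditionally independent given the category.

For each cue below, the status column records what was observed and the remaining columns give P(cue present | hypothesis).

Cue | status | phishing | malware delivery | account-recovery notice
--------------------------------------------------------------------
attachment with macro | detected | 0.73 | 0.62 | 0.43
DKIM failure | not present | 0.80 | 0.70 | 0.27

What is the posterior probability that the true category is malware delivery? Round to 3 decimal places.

0.541

For each hypothesis, the unnormalized posterior weight is prior × product of the cue likelihoods (using 1 − P(present | H) for each absent cue):
  phishing: 0.10 × 0.73 × (1 − 0.80) = 0.0146
  malware delivery: 0.63 × 0.62 × (1 − 0.70) = 0.11718
  account-recovery notice: 0.27 × 0.43 × (1 − 0.27) = 0.084753
Marginal likelihood of the evidence = 0.21653.
P(malware delivery | evidence) = 0.11718 / 0.21653 ≈ 0.541.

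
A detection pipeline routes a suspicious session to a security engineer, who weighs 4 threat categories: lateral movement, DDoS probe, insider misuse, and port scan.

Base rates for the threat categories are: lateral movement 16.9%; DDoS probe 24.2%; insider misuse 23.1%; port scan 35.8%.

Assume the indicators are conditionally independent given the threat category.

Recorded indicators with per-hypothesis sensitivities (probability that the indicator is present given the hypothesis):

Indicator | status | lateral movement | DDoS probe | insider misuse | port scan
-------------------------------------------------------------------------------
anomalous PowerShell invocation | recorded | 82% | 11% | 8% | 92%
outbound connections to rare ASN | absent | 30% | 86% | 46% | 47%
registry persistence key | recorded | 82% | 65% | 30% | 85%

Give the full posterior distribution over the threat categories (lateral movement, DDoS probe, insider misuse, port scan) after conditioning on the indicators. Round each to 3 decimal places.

By Bayes' rule with conditional independence, the unnormalized weight for each hypothesis is prior × ∏ likelihoods (using 1 − P(present | H) for each absent indicator):
  lateral movement: 0.169 × 0.82 × (1 − 0.30) × 0.82 = 0.079545
  DDoS probe: 0.242 × 0.11 × (1 − 0.86) × 0.65 = 0.0024224
  insider misuse: 0.231 × 0.08 × (1 − 0.46) × 0.30 = 0.0029938
  port scan: 0.358 × 0.92 × (1 − 0.47) × 0.85 = 0.14838
Marginal likelihood of the evidence = 0.23334.
P(lateral movement | evidence) = 0.079545 / 0.23334 ≈ 0.341
P(DDoS probe | evidence) = 0.0024224 / 0.23334 ≈ 0.010
P(insider misuse | evidence) = 0.0029938 / 0.23334 ≈ 0.013
P(port scan | evidence) = 0.14838 / 0.23334 ≈ 0.636

0.341, 0.010, 0.013, 0.636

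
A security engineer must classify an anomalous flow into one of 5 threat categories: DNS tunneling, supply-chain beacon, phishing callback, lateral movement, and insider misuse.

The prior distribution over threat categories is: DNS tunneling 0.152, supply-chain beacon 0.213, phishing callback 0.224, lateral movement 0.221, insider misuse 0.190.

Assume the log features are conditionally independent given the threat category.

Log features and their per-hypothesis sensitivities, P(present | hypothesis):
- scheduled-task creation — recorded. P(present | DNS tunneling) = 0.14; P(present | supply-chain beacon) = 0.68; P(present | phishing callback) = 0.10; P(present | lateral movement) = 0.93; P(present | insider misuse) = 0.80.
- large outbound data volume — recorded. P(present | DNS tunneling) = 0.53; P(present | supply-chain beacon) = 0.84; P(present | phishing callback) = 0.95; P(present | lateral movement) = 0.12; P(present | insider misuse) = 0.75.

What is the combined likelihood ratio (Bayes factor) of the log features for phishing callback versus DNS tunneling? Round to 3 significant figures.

Joint likelihood of the log feature pattern under each hypothesis:
  phishing callback: 0.10 × 0.95 = 0.095
  DNS tunneling: 0.14 × 0.53 = 0.0742
Bayes factor = 0.095 / 0.0742 ≈ 1.28

1.28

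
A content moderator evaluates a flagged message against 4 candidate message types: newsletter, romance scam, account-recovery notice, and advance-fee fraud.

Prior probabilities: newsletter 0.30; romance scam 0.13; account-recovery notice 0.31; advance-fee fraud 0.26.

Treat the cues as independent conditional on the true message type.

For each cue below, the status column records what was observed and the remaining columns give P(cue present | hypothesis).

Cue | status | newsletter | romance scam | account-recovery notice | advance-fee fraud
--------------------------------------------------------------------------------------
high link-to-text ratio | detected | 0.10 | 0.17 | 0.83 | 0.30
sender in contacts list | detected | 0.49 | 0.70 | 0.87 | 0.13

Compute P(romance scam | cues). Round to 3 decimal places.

By Bayes' rule with conditional independence, the unnormalized weight for each hypothesis is prior × ∏ likelihoods:
  newsletter: 0.30 × 0.10 × 0.49 = 0.0147
  romance scam: 0.13 × 0.17 × 0.70 = 0.01547
  account-recovery notice: 0.31 × 0.83 × 0.87 = 0.22385
  advance-fee fraud: 0.26 × 0.30 × 0.13 = 0.01014
Marginal likelihood of the evidence = 0.26416.
P(romance scam | evidence) = 0.01547 / 0.26416 ≈ 0.059.

0.059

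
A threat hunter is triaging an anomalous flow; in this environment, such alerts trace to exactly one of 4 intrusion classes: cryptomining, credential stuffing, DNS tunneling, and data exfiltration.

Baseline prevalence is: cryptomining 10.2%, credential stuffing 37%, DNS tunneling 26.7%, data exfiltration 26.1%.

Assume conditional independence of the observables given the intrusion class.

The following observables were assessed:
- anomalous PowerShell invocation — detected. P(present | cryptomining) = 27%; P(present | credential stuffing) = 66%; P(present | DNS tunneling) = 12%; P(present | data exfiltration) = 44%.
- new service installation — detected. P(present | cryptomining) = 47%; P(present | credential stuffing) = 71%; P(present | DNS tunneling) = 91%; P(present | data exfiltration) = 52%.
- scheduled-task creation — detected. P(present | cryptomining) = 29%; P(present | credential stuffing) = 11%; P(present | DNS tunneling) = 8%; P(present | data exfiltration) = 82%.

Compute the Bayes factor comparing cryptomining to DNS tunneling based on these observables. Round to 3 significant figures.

Take the product of per-observable likelihoods under each hypothesis, then divide.
  cryptomining: 0.27 × 0.47 × 0.29 = 0.036801
  DNS tunneling: 0.12 × 0.91 × 0.08 = 0.008736
Bayes factor = 0.036801 / 0.008736 ≈ 4.21

4.21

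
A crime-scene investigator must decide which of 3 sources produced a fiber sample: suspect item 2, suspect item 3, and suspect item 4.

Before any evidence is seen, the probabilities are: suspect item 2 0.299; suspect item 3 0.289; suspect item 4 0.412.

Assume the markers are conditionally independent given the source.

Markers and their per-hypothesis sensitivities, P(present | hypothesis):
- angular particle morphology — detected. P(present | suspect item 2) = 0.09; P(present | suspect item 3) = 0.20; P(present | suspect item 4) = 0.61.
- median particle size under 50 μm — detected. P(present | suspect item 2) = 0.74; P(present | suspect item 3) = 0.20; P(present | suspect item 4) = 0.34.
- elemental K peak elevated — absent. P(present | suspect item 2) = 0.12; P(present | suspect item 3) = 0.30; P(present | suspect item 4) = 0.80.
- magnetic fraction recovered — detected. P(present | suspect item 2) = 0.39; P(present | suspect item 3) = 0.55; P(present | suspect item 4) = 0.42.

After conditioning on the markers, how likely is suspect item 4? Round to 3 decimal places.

For each hypothesis, the unnormalized posterior weight is prior × product of the marker likelihoods (using 1 − P(present | H) for each absent marker):
  suspect item 2: 0.299 × 0.09 × 0.74 × (1 − 0.12) × 0.39 = 0.0068343
  suspect item 3: 0.289 × 0.20 × 0.20 × (1 − 0.30) × 0.55 = 0.0044506
  suspect item 4: 0.412 × 0.61 × 0.34 × (1 − 0.80) × 0.42 = 0.0071777
Normalizing constant Z = 0.0068343 + 0.0044506 + 0.0071777 = 0.018463.
P(suspect item 4 | evidence) = 0.0071777 / 0.018463 ≈ 0.389.

0.389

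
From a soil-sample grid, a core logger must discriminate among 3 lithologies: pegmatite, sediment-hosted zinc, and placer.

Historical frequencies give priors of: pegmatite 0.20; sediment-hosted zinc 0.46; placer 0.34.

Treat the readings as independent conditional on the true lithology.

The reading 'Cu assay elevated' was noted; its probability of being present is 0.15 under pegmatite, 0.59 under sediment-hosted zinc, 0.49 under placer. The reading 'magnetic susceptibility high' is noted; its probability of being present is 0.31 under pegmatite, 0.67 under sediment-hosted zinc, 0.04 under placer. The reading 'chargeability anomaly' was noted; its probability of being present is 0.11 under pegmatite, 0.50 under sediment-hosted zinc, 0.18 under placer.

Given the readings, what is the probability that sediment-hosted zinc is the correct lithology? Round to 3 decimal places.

For each hypothesis, the unnormalized posterior weight is prior × product of the reading likelihoods:
  pegmatite: 0.20 × 0.15 × 0.31 × 0.11 = 0.001023
  sediment-hosted zinc: 0.46 × 0.59 × 0.67 × 0.50 = 0.090919
  placer: 0.34 × 0.49 × 0.04 × 0.18 = 0.0011995
Marginal likelihood of the evidence = 0.093142.
P(sediment-hosted zinc | evidence) = 0.090919 / 0.093142 ≈ 0.976.

0.976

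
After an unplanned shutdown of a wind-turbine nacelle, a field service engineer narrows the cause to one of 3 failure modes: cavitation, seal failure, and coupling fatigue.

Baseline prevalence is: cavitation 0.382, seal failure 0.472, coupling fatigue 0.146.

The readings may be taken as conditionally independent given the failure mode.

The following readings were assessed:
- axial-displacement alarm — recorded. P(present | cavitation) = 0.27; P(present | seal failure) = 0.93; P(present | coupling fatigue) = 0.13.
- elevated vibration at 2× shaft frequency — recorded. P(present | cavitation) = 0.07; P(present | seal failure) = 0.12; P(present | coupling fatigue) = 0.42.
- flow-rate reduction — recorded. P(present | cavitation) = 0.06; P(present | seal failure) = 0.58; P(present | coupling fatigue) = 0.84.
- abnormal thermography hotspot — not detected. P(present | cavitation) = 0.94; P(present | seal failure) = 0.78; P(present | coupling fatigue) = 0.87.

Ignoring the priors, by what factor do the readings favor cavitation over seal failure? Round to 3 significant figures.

0.00478

Take the product of per-reading likelihoods under each hypothesis (using 1 − P(present | H) for each absent reading), then divide.
  cavitation: 0.27 × 0.07 × 0.06 × (1 − 0.94) = 6.804e-05
  seal failure: 0.93 × 0.12 × 0.58 × (1 − 0.78) = 0.01424
Bayes factor = 6.804e-05 / 0.01424 ≈ 0.00478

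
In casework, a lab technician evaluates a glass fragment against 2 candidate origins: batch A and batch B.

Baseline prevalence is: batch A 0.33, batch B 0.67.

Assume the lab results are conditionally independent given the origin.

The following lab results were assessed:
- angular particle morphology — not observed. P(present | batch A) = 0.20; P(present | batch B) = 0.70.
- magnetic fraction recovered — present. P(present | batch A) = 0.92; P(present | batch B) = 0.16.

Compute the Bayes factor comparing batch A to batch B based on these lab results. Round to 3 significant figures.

15.3

Take the product of per-lab result likelihoods under each hypothesis (using 1 − P(present | H) for each absent lab result), then divide.
  batch A: (1 − 0.20) × 0.92 = 0.736
  batch B: (1 − 0.70) × 0.16 = 0.048
Bayes factor = 0.736 / 0.048 ≈ 15.3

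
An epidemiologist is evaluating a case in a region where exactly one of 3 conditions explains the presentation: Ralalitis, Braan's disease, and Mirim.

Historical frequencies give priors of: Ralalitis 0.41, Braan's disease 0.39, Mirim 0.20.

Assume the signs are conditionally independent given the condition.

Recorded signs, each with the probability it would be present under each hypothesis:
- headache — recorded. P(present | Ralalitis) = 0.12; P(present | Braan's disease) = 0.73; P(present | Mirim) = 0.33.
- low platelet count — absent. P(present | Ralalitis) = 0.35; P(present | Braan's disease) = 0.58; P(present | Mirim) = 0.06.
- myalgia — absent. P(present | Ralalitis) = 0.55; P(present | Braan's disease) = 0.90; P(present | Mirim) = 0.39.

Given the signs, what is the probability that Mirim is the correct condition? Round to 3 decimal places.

Multiply each prior by the joint likelihood of the sign pattern (using 1 − P(present | H) for each absent sign):
  Ralalitis: 0.41 × 0.12 × (1 − 0.35) × (1 − 0.55) = 0.014391
  Braan's disease: 0.39 × 0.73 × (1 − 0.58) × (1 − 0.90) = 0.011957
  Mirim: 0.20 × 0.33 × (1 − 0.06) × (1 − 0.39) = 0.037844
The unnormalized weights sum to 0.064193.
P(Mirim | evidence) = 0.037844 / 0.064193 ≈ 0.590.

0.590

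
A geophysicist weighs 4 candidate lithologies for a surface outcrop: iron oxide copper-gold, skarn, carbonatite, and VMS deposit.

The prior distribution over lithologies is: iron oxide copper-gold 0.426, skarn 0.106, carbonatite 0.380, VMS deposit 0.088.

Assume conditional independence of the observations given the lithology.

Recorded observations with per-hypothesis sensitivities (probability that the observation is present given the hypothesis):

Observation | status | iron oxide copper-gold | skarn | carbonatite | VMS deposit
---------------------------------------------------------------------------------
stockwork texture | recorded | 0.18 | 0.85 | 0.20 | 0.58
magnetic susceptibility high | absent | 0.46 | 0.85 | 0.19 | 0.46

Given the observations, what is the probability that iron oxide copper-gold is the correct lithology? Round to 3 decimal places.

0.287

For each hypothesis, the unnormalized posterior weight is prior × product of the observation likelihoods (using 1 − P(present | H) for each absent observation):
  iron oxide copper-gold: 0.426 × 0.18 × (1 − 0.46) = 0.041407
  skarn: 0.106 × 0.85 × (1 − 0.85) = 0.013515
  carbonatite: 0.380 × 0.20 × (1 − 0.19) = 0.06156
  VMS deposit: 0.088 × 0.58 × (1 − 0.46) = 0.027562
Marginal likelihood of the evidence = 0.14404.
P(iron oxide copper-gold | evidence) = 0.041407 / 0.14404 ≈ 0.287.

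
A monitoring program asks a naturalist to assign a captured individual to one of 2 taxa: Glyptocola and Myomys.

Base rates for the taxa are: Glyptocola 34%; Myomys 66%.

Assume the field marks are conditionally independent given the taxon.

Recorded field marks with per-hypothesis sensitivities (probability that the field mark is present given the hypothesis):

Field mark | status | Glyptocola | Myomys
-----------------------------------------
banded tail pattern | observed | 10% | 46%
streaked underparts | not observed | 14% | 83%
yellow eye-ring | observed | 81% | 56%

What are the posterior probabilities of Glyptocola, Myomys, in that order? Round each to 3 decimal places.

By Bayes' rule with conditional independence, the unnormalized weight for each hypothesis is prior × ∏ likelihoods (using 1 − P(present | H) for each absent field mark):
  Glyptocola: 0.34 × 0.10 × (1 − 0.14) × 0.81 = 0.023684
  Myomys: 0.66 × 0.46 × (1 − 0.83) × 0.56 = 0.028903
Normalizing constant Z = 0.023684 + 0.028903 = 0.052587.
P(Glyptocola | evidence) = 0.023684 / 0.052587 ≈ 0.450
P(Myomys | evidence) = 0.028903 / 0.052587 ≈ 0.550

0.450, 0.550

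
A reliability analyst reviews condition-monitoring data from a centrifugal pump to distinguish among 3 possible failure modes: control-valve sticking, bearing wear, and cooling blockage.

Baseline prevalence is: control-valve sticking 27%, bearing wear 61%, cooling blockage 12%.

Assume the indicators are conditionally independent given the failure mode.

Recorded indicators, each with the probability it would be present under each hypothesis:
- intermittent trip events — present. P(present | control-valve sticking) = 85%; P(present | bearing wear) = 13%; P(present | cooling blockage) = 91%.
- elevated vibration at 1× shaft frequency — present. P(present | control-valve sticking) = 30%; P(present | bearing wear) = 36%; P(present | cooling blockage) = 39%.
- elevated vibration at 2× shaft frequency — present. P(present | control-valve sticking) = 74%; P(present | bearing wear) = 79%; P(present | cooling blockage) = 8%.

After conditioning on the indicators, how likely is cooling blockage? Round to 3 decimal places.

For each hypothesis, the unnormalized posterior weight is prior × product of the indicator likelihoods:
  control-valve sticking: 0.27 × 0.85 × 0.30 × 0.74 = 0.050949
  bearing wear: 0.61 × 0.13 × 0.36 × 0.79 = 0.022553
  cooling blockage: 0.12 × 0.91 × 0.39 × 0.08 = 0.003407
Marginal likelihood of the evidence = 0.076909.
P(cooling blockage | evidence) = 0.003407 / 0.076909 ≈ 0.044.

0.044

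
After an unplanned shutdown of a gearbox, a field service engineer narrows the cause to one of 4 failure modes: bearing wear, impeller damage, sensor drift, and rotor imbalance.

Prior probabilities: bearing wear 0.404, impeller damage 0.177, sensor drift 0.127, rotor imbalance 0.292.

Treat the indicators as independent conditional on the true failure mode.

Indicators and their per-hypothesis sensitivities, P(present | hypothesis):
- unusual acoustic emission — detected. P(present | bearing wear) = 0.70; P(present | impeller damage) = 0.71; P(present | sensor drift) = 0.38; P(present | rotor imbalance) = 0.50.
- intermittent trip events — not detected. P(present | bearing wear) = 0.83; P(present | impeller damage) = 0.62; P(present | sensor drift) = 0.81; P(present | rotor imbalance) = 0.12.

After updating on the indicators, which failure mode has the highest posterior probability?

rotor imbalance

By Bayes' rule with conditional independence, the unnormalized weight for each hypothesis is prior × ∏ likelihoods (using 1 − P(present | H) for each absent indicator):
  bearing wear: 0.404 × 0.70 × (1 − 0.83) = 0.048076
  impeller damage: 0.177 × 0.71 × (1 − 0.62) = 0.047755
  sensor drift: 0.127 × 0.38 × (1 − 0.81) = 0.0091694
  rotor imbalance: 0.292 × 0.50 × (1 − 0.12) = 0.12848
Normalizing constant Z = 0.048076 + 0.047755 + 0.0091694 + 0.12848 = 0.23348.
P(bearing wear | evidence) ≈ 0.048076 / 0.23348 ≈ 0.206
P(impeller damage | evidence) ≈ 0.047755 / 0.23348 ≈ 0.205
P(sensor drift | evidence) ≈ 0.0091694 / 0.23348 ≈ 0.039
P(rotor imbalance | evidence) ≈ 0.12848 / 0.23348 ≈ 0.550
The largest is 0.550, so rotor imbalance is most probable.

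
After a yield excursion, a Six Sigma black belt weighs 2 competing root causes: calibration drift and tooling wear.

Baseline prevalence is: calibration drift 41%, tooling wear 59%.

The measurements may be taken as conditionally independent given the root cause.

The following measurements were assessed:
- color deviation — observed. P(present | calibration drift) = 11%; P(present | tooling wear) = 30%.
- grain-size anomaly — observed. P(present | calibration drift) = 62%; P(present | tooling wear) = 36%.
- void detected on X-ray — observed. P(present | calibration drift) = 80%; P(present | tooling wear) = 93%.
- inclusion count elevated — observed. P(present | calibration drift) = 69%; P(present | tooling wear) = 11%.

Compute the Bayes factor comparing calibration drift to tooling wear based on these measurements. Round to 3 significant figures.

Take the product of per-measurement likelihoods under each hypothesis, then divide.
  calibration drift: 0.11 × 0.62 × 0.80 × 0.69 = 0.037646
  tooling wear: 0.30 × 0.36 × 0.93 × 0.11 = 0.011048
Bayes factor = 0.037646 / 0.011048 ≈ 3.41

3.41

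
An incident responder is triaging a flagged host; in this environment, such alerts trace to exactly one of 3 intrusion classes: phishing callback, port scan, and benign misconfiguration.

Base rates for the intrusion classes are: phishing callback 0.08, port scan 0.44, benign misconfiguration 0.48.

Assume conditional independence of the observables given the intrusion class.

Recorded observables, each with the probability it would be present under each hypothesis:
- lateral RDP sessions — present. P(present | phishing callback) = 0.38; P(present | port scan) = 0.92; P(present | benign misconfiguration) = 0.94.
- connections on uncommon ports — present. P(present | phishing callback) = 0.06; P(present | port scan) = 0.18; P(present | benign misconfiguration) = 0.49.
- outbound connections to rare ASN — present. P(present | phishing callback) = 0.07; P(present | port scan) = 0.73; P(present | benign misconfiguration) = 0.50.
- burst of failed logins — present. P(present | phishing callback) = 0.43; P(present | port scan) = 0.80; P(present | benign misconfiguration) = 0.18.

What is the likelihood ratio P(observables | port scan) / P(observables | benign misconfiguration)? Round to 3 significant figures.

2.33

The Bayes factor is the ratio of the joint likelihoods of the observable pattern under the two hypotheses.
  port scan: 0.92 × 0.18 × 0.73 × 0.80 = 0.09671
  benign misconfiguration: 0.94 × 0.49 × 0.50 × 0.18 = 0.041454
Bayes factor = 0.09671 / 0.041454 ≈ 2.33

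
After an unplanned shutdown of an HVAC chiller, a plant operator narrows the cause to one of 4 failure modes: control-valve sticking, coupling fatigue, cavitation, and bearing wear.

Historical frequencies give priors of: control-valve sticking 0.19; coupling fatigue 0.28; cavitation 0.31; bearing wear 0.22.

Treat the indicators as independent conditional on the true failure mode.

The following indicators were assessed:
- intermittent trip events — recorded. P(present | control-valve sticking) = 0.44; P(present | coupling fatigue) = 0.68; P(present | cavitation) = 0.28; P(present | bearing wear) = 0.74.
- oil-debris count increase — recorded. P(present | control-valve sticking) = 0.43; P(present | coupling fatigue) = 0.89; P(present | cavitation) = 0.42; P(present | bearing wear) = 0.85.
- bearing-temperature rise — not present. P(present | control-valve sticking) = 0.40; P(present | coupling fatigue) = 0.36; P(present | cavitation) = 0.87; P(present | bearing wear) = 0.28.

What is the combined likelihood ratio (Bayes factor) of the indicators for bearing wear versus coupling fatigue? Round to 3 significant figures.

Take the product of per-indicator likelihoods under each hypothesis (using 1 − P(present | H) for each absent indicator), then divide.
  bearing wear: 0.74 × 0.85 × (1 − 0.28) = 0.45288
  coupling fatigue: 0.68 × 0.89 × (1 − 0.36) = 0.38733
Bayes factor = 0.45288 / 0.38733 ≈ 1.17

1.17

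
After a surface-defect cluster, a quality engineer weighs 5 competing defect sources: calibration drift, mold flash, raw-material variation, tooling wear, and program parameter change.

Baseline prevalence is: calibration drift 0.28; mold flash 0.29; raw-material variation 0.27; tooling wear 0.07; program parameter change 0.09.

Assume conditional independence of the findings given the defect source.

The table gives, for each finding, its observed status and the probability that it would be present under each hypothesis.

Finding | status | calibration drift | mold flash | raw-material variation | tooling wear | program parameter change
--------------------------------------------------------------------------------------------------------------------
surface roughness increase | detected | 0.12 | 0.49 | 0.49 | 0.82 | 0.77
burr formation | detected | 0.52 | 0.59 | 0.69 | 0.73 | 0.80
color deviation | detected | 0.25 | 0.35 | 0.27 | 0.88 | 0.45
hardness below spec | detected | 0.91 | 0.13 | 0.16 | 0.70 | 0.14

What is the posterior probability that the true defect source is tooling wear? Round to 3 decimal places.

0.629

Multiply each prior by the joint likelihood of the evidence pattern:
  calibration drift: 0.28 × 0.12 × 0.52 × 0.25 × 0.91 = 0.0039749
  mold flash: 0.29 × 0.49 × 0.59 × 0.35 × 0.13 = 0.0038147
  raw-material variation: 0.27 × 0.49 × 0.69 × 0.27 × 0.16 = 0.0039436
  tooling wear: 0.07 × 0.82 × 0.73 × 0.88 × 0.70 = 0.025812
  program parameter change: 0.09 × 0.77 × 0.80 × 0.45 × 0.14 = 0.0034927
The unnormalized weights sum to 0.041038.
P(tooling wear | evidence) = 0.025812 / 0.041038 ≈ 0.629.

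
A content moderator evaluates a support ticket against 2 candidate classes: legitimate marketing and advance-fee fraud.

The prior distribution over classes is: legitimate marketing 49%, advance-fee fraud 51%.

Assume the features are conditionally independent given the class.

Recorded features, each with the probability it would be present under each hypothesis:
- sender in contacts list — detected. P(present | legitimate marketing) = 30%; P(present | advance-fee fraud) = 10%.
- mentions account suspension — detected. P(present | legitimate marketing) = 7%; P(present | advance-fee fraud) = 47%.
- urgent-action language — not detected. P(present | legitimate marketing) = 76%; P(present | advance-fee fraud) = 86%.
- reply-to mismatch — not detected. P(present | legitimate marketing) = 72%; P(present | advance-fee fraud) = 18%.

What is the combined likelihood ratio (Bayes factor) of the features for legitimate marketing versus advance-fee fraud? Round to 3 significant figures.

0.262

The Bayes factor is the ratio of the joint likelihoods of the feature pattern under the two hypotheses (using 1 − P(present | H) for each absent feature).
  legitimate marketing: 0.30 × 0.07 × (1 − 0.76) × (1 − 0.72) = 0.0014112
  advance-fee fraud: 0.10 × 0.47 × (1 − 0.86) × (1 − 0.18) = 0.0053956
Bayes factor = 0.0014112 / 0.0053956 ≈ 0.262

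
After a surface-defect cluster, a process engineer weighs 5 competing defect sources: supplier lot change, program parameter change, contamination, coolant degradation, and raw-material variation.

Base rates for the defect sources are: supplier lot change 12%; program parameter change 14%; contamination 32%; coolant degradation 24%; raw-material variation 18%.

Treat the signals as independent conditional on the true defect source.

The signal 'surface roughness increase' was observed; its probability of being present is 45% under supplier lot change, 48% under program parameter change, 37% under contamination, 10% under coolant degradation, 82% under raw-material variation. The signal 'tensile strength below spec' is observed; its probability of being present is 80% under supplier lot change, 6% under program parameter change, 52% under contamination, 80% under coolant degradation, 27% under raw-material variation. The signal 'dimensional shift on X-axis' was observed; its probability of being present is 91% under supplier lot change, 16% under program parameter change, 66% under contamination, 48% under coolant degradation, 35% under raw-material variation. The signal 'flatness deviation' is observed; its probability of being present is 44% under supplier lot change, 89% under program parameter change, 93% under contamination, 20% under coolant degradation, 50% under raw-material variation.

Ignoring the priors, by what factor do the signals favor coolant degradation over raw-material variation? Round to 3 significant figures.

0.198

Joint likelihood of the signal pattern under each hypothesis:
  coolant degradation: 0.10 × 0.80 × 0.48 × 0.20 = 0.00768
  raw-material variation: 0.82 × 0.27 × 0.35 × 0.50 = 0.038745
Bayes factor = 0.00768 / 0.038745 ≈ 0.198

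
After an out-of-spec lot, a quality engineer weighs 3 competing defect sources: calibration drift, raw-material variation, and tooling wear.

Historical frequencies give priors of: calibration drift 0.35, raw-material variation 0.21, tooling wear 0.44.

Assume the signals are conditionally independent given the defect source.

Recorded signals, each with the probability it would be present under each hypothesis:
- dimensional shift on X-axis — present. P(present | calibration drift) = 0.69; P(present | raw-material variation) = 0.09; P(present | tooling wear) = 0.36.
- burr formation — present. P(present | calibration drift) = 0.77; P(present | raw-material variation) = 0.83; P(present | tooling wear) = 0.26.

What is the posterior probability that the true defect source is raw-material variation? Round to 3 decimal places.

0.065

By Bayes' rule with conditional independence, the unnormalized weight for each hypothesis is prior × ∏ likelihoods:
  calibration drift: 0.35 × 0.69 × 0.77 = 0.18595
  raw-material variation: 0.21 × 0.09 × 0.83 = 0.015687
  tooling wear: 0.44 × 0.36 × 0.26 = 0.041184
Normalizing constant Z = 0.18595 + 0.015687 + 0.041184 = 0.24283.
P(raw-material variation | evidence) = 0.015687 / 0.24283 ≈ 0.065.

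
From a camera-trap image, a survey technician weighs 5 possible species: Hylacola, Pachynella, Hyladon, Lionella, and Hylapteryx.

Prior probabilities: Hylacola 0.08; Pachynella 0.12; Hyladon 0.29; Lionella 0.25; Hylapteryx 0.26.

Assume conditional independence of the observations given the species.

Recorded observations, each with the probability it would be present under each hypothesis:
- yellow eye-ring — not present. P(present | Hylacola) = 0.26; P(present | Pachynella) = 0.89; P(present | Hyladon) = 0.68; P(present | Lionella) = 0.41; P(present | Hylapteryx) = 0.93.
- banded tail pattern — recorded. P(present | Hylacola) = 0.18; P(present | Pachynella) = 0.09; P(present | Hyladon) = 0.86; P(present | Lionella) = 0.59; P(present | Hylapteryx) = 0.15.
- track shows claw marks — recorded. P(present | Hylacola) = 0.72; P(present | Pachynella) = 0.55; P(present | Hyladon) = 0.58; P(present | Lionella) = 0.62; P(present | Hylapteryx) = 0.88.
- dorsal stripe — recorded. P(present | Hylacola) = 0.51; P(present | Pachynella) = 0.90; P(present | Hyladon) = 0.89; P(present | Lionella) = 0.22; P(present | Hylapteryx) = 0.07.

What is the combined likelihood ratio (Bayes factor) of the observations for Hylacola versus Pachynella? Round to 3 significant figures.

9.98

Joint likelihood of the evidence pattern under each hypothesis (using 1 − P(present | H) for each absent observation):
  Hylacola: (1 − 0.26) × 0.18 × 0.72 × 0.51 = 0.048911
  Pachynella: (1 − 0.89) × 0.09 × 0.55 × 0.90 = 0.0049005
Bayes factor = 0.048911 / 0.0049005 ≈ 9.98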